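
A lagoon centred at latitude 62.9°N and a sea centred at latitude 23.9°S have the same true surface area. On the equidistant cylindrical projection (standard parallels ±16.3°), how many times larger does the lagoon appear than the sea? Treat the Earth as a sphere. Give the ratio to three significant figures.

2.01

In the equirectangular projection with standard parallel φ₀ = 16.3° (x = Rλ cos φ₀, y = Rφ), meridians are true-scale (h = 1) and the parallel scale is k = cos φ₀ / cos φ.
Areal scale at 62.9°: h·k = 1.000 × 2.107 = 2.107.
Areal scale at 23.9°: h·k = 1.000 × 1.050 = 1.050.
Ratio = 2.107/1.050 ≈ 2.01.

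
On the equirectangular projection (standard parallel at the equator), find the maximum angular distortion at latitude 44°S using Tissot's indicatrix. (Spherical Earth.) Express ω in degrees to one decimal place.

In the plate carrée (x = Rλ, y = Rφ), meridians are true-scale (h = 1) and parallels are stretched by k = sec φ.
At 44°: h = 1.000, k = 1.390; principal scales a = 1.390, b = 1.000.
sin(ω/2) = (a − b)/(a + b) = 0.3902/2.390 = 0.1632, so ω = 2 arcsin(0.1632) ≈ 18.8°.

18.8°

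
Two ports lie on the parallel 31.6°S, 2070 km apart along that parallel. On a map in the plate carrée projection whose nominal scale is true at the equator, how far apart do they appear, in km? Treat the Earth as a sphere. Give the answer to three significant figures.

For the equirectangular projection with φ₀ = 0 (plate carrée), h = 1 along meridians and k = sec φ along parallels.
Along the parallel, k = sec 31.6° = 1/0.8517 = 1.174.
Map distance = 2070 × 1.174 ≈ 2430 km.

2430 km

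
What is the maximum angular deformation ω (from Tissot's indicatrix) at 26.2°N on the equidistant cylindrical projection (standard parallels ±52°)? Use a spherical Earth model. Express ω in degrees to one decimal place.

The equidistant cylindrical projection with φ₀ = 52° has h = 1 (meridians true) and k = cos φ₀ / cos φ along parallels.
At 26.2°: h = 1.000, k = 0.6862; principal scales a = 1.000, b = 0.6862.
sin(ω/2) = (a − b)/(a + b) = 0.3138/1.686 = 0.1861, so ω = 2 arcsin(0.1861) ≈ 21.5°.

21.5°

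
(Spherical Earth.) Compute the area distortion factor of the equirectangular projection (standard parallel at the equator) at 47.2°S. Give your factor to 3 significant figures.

1.47

Plate carrée maps x = Rλ, y = Rφ. The meridian scale is h = 1 and the parallel scale is k = 1/cos φ = sec φ.
Areal scale = h·k = 1 × sec φ; at 47.2°, h = 1.000, k = 1.472, so h·k = 1.472.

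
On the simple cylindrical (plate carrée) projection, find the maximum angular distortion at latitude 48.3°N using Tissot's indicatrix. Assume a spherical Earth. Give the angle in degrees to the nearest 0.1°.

In the plate carrée (x = Rλ, y = Rφ), meridians are true-scale (h = 1) and parallels are stretched by k = sec φ.
At 48.3°: h = 1.000, k = 1.503; principal scales a = 1.503, b = 1.000.
sin(ω/2) = (a − b)/(a + b) = 0.5032/2.503 = 0.2010, so ω = 2 arcsin(0.2010) ≈ 23.2°.

23.2°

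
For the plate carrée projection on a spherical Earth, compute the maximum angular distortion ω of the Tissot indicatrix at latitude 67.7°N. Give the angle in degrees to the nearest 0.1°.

Plate carrée maps x = Rλ, y = Rφ. The meridian scale is h = 1 and the parallel scale is k = 1/cos φ = sec φ.
At 67.7°: h = 1.000, k = 2.635; principal scales a = 2.635, b = 1.000.
sin(ω/2) = (a − b)/(a + b) = 1.635/3.635 = 0.4498, so ω = 2 arcsin(0.4498) ≈ 53.5°.

53.5°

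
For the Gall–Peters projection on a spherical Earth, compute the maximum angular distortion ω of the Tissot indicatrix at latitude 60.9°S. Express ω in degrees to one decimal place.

41.9°

Gall–Peters is a cylindrical equal-area projection with standard parallels at ±45°. For cylindrical equal-area with standard parallel φ₀, h = cos φ / cos φ₀ and k = cos φ₀ / cos φ, so h·k = 1.
At 60.9°: h = 0.6878, k = 1.454; principal scales a = 1.454, b = 0.6878.
sin(ω/2) = (a − b)/(a + b) = 0.7662/2.142 = 0.3577, so ω = 2 arcsin(0.3577) ≈ 41.9°.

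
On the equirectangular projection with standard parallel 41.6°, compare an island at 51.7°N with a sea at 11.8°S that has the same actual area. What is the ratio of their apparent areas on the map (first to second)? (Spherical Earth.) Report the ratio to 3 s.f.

With standard parallel φ₀ = 41.6°, the equirectangular projection gives x = Rλ cos φ₀, y = Rφ, so h = 1 and k = cos 41.6° / cos φ.
Areal scale at 51.7°: h·k = 1.000 × 1.207 = 1.207.
Areal scale at 11.8°: h·k = 1.000 × 0.7639 = 0.7639.
Ratio = 1.207/0.7639 ≈ 1.58.

1.58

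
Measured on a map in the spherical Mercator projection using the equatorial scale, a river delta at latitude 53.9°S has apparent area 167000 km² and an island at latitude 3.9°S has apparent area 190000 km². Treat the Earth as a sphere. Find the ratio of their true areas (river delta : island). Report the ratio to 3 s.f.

0.307

Mercator's areal exaggeration is sec²φ; hence true area = (apparent area) · cos²φ.
True area of river delta: 167000 × cos²(53.9°) = 167000 × 0.3472 = 57970 km².
True area of island: 190000 × cos²(3.9°) = 190000 × 0.9954 = 189100 km².
Ratio = 57970 / 189100 ≈ 0.307.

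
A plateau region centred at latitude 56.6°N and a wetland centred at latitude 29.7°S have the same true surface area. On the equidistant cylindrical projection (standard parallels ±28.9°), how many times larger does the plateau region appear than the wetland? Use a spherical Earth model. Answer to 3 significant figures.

1.58

In the equirectangular projection with standard parallel φ₀ = 28.9° (x = Rλ cos φ₀, y = Rφ), meridians are true-scale (h = 1) and the parallel scale is k = cos φ₀ / cos φ.
Areal scale at 56.6°: h·k = 1.000 × 1.590 = 1.590.
Areal scale at 29.7°: h·k = 1.000 × 1.008 = 1.008.
Ratio = 1.590/1.008 ≈ 1.58.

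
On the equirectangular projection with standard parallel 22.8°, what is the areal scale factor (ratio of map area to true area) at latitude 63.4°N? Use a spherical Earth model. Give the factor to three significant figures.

2.06

In the equirectangular projection with standard parallel φ₀ = 22.8° (x = Rλ cos φ₀, y = Rφ), meridians are true-scale (h = 1) and the parallel scale is k = cos φ₀ / cos φ.
Areal scale = h·k = 1 × cos φ₀ / cos φ; at 63.4°, h = 1.000, k = 2.059, so h·k = 2.059.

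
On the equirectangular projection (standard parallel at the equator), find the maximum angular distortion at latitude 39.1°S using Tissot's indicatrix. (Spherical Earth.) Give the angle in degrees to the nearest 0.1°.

In the plate carrée (x = Rλ, y = Rφ), meridians are true-scale (h = 1) and parallels are stretched by k = sec φ.
At 39.1°: h = 1.000, k = 1.289; principal scales a = 1.289, b = 1.000.
sin(ω/2) = (a − b)/(a + b) = 0.2886/2.289 = 0.1261, so ω = 2 arcsin(0.1261) ≈ 14.5°.

14.5°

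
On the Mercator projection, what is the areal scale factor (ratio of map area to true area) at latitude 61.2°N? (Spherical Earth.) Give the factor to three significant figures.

4.31

Mercator is conformal, so the point scale is isotropic: h = k = sec φ = 1/cos φ.
Areal scale = k² = sec²φ = 1/cos²(61.2°) = 1/0.4818² = 4.309.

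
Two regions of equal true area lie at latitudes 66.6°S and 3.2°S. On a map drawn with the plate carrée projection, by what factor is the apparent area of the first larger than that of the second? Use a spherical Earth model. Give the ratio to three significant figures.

Plate carrée maps x = Rλ, y = Rφ. The meridian scale is h = 1 and the parallel scale is k = 1/cos φ = sec φ.
Areal scale at 66.6°: h·k = 1.000 × 2.518 = 2.518.
Areal scale at 3.2°: h·k = 1.000 × 1.002 = 1.002.
Ratio = 2.518/1.002 ≈ 2.51.

2.51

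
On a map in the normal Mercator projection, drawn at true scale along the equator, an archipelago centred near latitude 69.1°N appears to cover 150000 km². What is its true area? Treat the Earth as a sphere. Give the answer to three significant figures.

Mercator is conformal, so the point scale is isotropic: h = k = sec φ = 1/cos φ.
Areal scale = k² = sec²φ = 1/cos²(69.1°) = 1/0.3567² = 7.858.
True area = apparent / (areal scale) = 150000 / 7.858 ≈ 19100 km².

19100 km²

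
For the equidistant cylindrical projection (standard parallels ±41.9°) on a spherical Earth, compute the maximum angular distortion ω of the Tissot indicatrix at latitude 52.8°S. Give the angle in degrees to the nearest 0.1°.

11.9°

With standard parallel φ₀ = 41.9°, the equirectangular projection gives x = Rλ cos φ₀, y = Rφ, so h = 1 and k = cos 41.9° / cos φ.
At 52.8°: h = 1.000, k = 1.231; principal scales a = 1.231, b = 1.000.
sin(ω/2) = (a − b)/(a + b) = 0.2311/2.231 = 0.1036, so ω = 2 arcsin(0.1036) ≈ 11.9°.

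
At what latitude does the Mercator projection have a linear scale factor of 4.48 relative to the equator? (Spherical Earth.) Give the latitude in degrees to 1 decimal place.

Mercator scale is k = sec φ = 1/cos φ.
1/cos φ = 4.48  ⇒  cos φ = 0.2232  ⇒  φ = arccos(0.2232) ≈ 77.1°.

77.1°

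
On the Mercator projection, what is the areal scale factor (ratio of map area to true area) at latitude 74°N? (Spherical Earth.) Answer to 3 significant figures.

13.2

The Mercator projection is conformal; its linear scale factor is the same in every direction and equals sec φ = 1/cos φ.
Areal scale = k² = sec²φ = 1/cos²(74°) = 1/0.2756² = 13.16.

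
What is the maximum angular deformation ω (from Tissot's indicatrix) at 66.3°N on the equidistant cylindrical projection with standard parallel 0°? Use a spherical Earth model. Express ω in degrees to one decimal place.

50.5°

Plate carrée maps x = Rλ, y = Rφ. The meridian scale is h = 1 and the parallel scale is k = 1/cos φ = sec φ.
At 66.3°: h = 1.000, k = 2.488; principal scales a = 2.488, b = 1.000.
sin(ω/2) = (a − b)/(a + b) = 1.488/3.488 = 0.4266, so ω = 2 arcsin(0.4266) ≈ 50.5°.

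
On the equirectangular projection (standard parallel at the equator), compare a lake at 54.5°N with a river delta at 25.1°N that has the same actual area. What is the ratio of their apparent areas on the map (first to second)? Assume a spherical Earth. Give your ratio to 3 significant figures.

1.56

For the equirectangular projection with φ₀ = 0 (plate carrée), h = 1 along meridians and k = sec φ along parallels.
Areal scale at 54.5°: h·k = 1.000 × 1.722 = 1.722.
Areal scale at 25.1°: h·k = 1.000 × 1.104 = 1.104.
Ratio = 1.722/1.104 ≈ 1.56.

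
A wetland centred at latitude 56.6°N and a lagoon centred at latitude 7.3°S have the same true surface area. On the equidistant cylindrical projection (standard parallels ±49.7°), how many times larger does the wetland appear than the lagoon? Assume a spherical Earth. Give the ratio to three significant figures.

The equidistant cylindrical projection with φ₀ = 49.7° has h = 1 (meridians true) and k = cos φ₀ / cos φ along parallels.
Areal scale at 56.6°: h·k = 1.000 × 1.175 = 1.175.
Areal scale at 7.3°: h·k = 1.000 × 0.6521 = 0.6521.
Ratio = 1.175/0.6521 ≈ 1.80.

1.80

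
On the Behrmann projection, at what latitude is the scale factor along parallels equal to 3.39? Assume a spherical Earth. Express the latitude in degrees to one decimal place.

The Behrmann projection is cylindrical equal-area with φ₀ = 30°. A cylindrical equal-area projection with standard parallel φ₀ has meridian scale h = cos φ / cos φ₀ and parallel scale k = cos φ₀ / cos φ (so areas are preserved, h·k = 1).
k = cos φ₀ / cos φ = 3.39  ⇒  cos φ = cos 30° / 3.39 = 0.2555.
φ = arccos(0.2555) ≈ 75.2°.

75.2°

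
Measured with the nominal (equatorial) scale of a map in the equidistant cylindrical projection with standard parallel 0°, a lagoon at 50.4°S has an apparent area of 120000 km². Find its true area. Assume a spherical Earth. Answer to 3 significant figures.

76500 km²

In the plate carrée (x = Rλ, y = Rφ), meridians are true-scale (h = 1) and parallels are stretched by k = sec φ.
Areal scale = h·k = 1 × sec φ; at 50.4°, h = 1.000, k = 1.569, so h·k = 1.569.
True area = apparent / (areal scale) = 120000 / 1.569 ≈ 76500 km².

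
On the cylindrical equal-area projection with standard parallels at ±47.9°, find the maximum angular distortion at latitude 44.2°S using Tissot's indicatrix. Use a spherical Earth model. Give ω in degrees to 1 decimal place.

7.7°

Cylindrical equal-area (φ₀ = 47.9°): h = cos φ / cos 47.9° along meridians, k = cos 47.9° / cos φ along parallels; h·k = 1.
At 44.2°: h = 1.069, k = 0.9352; principal scales a = 1.069, b = 0.9352.
sin(ω/2) = (a − b)/(a + b) = 0.1342/2.004 = 0.06694, so ω = 2 arcsin(0.06694) ≈ 7.7°.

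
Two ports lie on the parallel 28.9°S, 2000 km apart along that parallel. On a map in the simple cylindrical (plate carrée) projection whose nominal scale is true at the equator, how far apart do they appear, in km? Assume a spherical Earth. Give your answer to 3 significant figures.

2280 km

For the equirectangular projection with φ₀ = 0 (plate carrée), h = 1 along meridians and k = sec φ along parallels.
Along the parallel, k = sec 28.9° = 1/0.8755 = 1.142.
Map distance = 2000 × 1.142 ≈ 2280 km.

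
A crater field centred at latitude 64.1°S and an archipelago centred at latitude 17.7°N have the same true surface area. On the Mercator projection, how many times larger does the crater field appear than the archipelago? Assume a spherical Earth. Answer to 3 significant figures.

4.76

Mercator areal scale is sec²φ.
At 64.1°: sec²(64.1°) = 1/0.4368² = 5.241.
At 17.7°: sec²(17.7°) = 1/0.9527² = 1.102.
Ratio = 5.241/1.102 = cos²(17.7°)/cos²(64.1°) ≈ 4.76.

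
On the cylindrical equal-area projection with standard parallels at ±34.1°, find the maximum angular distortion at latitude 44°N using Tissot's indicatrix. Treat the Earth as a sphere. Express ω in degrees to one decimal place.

For cylindrical equal-area with standard parallel φ₀, h = cos φ / cos φ₀ and k = cos φ₀ / cos φ, so h·k = 1.
At 44°: h = 0.8687, k = 1.151; principal scales a = 1.151, b = 0.8687.
sin(ω/2) = (a − b)/(a + b) = 0.2824/2.020 = 0.1398, so ω = 2 arcsin(0.1398) ≈ 16.1°.

16.1°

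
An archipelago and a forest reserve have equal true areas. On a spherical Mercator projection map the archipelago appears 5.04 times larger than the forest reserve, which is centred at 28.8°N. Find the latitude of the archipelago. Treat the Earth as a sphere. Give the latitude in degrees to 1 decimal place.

On Mercator, (apparent₁)/(apparent₂) = sec²φ₁ / sec²φ₂ when true areas are equal.
cos²φ₂ / cos²φ₁ = 5.04  ⇒  cos φ₁ = cos 28.8° / √5.04 = 0.8763/2.245 = 0.3903.
φ₁ = arccos(0.3903) ≈ 67.0°.

67.0°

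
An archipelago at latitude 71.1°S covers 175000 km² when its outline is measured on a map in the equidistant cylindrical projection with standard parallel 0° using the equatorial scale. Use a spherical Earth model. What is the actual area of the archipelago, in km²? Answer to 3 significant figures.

56700 km²

Plate carrée maps x = Rλ, y = Rφ. The meridian scale is h = 1 and the parallel scale is k = 1/cos φ = sec φ.
Areal scale = h·k = 1 × sec φ; at 71.1°, h = 1.000, k = 3.087, so h·k = 3.087.
True area = apparent / (areal scale) = 175000 / 3.087 ≈ 56700 km².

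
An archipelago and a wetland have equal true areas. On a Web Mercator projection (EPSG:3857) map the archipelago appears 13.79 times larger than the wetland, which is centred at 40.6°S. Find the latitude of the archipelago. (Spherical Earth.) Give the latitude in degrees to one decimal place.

On Mercator, (apparent₁)/(apparent₂) = sec²φ₁ / sec²φ₂ when true areas are equal.
cos²φ₂ / cos²φ₁ = 13.79  ⇒  cos φ₁ = cos 40.6° / √13.79 = 0.7593/3.713 = 0.2045.
φ₁ = arccos(0.2045) ≈ 78.2°.

78.2°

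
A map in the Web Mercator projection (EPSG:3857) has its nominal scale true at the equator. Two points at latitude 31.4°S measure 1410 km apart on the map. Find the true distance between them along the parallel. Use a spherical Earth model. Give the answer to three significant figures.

The Mercator projection is conformal; its linear scale factor is the same in every direction and equals sec φ = 1/cos φ.
Along the parallel at 31.4°, map distances are exaggerated by k = sec 31.4° = 1.172.
True distance = 1410 / 1.172 = 1410 × cos 31.4° ≈ 1200 km.

1200 km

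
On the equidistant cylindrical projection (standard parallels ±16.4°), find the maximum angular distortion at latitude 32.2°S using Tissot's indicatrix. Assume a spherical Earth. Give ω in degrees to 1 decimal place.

7.2°

The equidistant cylindrical projection with φ₀ = 16.4° has h = 1 (meridians true) and k = cos φ₀ / cos φ along parallels.
At 32.2°: h = 1.000, k = 1.134; principal scales a = 1.134, b = 1.000.
sin(ω/2) = (a − b)/(a + b) = 0.1337/2.134 = 0.06265, so ω = 2 arcsin(0.06265) ≈ 7.2°.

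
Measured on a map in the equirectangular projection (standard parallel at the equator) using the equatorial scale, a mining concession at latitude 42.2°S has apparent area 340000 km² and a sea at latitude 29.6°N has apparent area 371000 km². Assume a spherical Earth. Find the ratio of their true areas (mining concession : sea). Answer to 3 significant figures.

0.781

Plate carrée has h = 1 and k = sec φ, giving areal scale sec φ; true area = (apparent area) · cos φ.
True area of mining concession: 340000 × cos(42.2°) = 340000 × 0.7408 = 251900 km².
True area of sea: 371000 × cos(29.6°) = 371000 × 0.8695 = 322600 km².
Ratio = 251900 / 322600 ≈ 0.781.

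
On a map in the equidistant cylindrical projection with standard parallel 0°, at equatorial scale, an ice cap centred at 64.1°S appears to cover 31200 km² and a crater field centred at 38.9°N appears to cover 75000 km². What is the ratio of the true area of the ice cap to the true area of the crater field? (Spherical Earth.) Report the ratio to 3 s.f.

Plate carrée has h = 1 and k = sec φ, giving areal scale sec φ; true area = (apparent area) · cos φ.
True area of ice cap: 31200 × cos(64.1°) = 31200 × 0.4368 = 13630 km².
True area of crater field: 75000 × cos(38.9°) = 75000 × 0.7782 = 58370 km².
Ratio = 13630 / 58370 ≈ 0.233.

0.233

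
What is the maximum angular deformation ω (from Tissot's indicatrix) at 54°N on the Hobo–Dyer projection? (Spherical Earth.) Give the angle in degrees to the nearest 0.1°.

The Hobo–Dyer projection is cylindrical equal-area with φ₀ = 37.5°. Cylindrical equal-area (φ₀ = 37.5°): h = cos φ / cos 37.5° along meridians, k = cos 37.5° / cos φ along parallels; h·k = 1.
At 54°: h = 0.7409, k = 1.350; principal scales a = 1.350, b = 0.7409.
sin(ω/2) = (a − b)/(a + b) = 0.6088/2.091 = 0.2912, so ω = 2 arcsin(0.2912) ≈ 33.9°.

33.9°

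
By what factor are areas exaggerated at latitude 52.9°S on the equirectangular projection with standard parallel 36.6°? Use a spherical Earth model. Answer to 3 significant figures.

With standard parallel φ₀ = 36.6°, the equirectangular projection gives x = Rλ cos φ₀, y = Rφ, so h = 1 and k = cos 36.6° / cos φ.
Areal scale = h·k = 1 × cos φ₀ / cos φ; at 52.9°, h = 1.000, k = 1.331, so h·k = 1.331.

1.33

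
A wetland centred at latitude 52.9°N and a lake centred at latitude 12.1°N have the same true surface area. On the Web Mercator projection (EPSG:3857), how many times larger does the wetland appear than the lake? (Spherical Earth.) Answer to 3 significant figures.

Mercator is conformal with k = sec φ, so areal scale = k² = sec²φ.
At 52.9°: sec²(52.9°) = 1/0.6032² = 2.748.
At 12.1°: sec²(12.1°) = 1/0.9778² = 1.046.
Ratio = 2.748/1.046 = cos²(12.1°)/cos²(52.9°) ≈ 2.63.

2.63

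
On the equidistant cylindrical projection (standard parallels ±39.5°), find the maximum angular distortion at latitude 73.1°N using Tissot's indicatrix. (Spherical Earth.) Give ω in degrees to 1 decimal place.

In the equirectangular projection with standard parallel φ₀ = 39.5° (x = Rλ cos φ₀, y = Rφ), meridians are true-scale (h = 1) and the parallel scale is k = cos φ₀ / cos φ.
At 73.1°: h = 1.000, k = 2.654; principal scales a = 2.654, b = 1.000.
sin(ω/2) = (a − b)/(a + b) = 1.654/3.654 = 0.4527, so ω = 2 arcsin(0.4527) ≈ 53.8°.

53.8°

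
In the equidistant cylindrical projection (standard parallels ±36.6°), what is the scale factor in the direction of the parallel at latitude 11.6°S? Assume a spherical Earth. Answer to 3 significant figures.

In the equirectangular projection with standard parallel φ₀ = 36.6° (x = Rλ cos φ₀, y = Rφ), meridians are true-scale (h = 1) and the parallel scale is k = cos φ₀ / cos φ.
k = cos 36.6° / cos 11.6° = 0.8028/0.9796 = 0.8196.

0.820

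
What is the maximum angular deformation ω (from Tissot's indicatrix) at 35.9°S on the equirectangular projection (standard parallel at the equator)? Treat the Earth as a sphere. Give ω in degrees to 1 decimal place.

In the plate carrée (x = Rλ, y = Rφ), meridians are true-scale (h = 1) and parallels are stretched by k = sec φ.
At 35.9°: h = 1.000, k = 1.235; principal scales a = 1.235, b = 1.000.
sin(ω/2) = (a − b)/(a + b) = 0.2345/2.235 = 0.1049, so ω = 2 arcsin(0.1049) ≈ 12.0°.

12.0°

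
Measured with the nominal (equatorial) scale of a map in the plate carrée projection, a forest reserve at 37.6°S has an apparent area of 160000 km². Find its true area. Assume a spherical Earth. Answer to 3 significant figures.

127000 km²

For the equirectangular projection with φ₀ = 0 (plate carrée), h = 1 along meridians and k = sec φ along parallels.
Areal scale = h·k = 1 × sec φ; at 37.6°, h = 1.000, k = 1.262, so h·k = 1.262.
True area = apparent / (areal scale) = 160000 / 1.262 ≈ 127000 km².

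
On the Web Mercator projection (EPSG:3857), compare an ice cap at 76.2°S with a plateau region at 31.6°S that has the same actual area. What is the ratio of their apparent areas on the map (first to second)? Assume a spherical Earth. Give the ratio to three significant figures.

12.7

Mercator areal scale is sec²φ.
At 76.2°: sec²(76.2°) = 1/0.2385² = 17.58.
At 31.6°: sec²(31.6°) = 1/0.8517² = 1.378.
Ratio = 17.58/1.378 = cos²(31.6°)/cos²(76.2°) ≈ 12.7.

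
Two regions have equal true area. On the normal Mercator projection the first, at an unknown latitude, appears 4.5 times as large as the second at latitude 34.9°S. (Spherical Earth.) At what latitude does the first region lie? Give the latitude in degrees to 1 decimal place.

On Mercator, (apparent₁)/(apparent₂) = sec²φ₁ / sec²φ₂ when true areas are equal.
cos²φ₂ / cos²φ₁ = 4.5  ⇒  cos φ₁ = cos 34.9° / √4.5 = 0.8202/2.121 = 0.3866.
φ₁ = arccos(0.3866) ≈ 67.3°.

67.3°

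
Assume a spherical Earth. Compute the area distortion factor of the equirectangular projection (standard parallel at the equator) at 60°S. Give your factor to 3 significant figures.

Plate carrée maps x = Rλ, y = Rφ. The meridian scale is h = 1 and the parallel scale is k = 1/cos φ = sec φ.
Areal scale = h·k = 1 × sec φ; at 60°, h = 1.000, k = 2.000, so h·k = 2.000.

2.00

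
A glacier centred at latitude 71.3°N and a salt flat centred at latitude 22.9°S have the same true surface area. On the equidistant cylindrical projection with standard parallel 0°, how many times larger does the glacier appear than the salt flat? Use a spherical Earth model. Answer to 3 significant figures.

2.87

For the equirectangular projection with φ₀ = 0 (plate carrée), h = 1 along meridians and k = sec φ along parallels.
Areal scale at 71.3°: h·k = 1.000 × 3.119 = 3.119.
Areal scale at 22.9°: h·k = 1.000 × 1.086 = 1.086.
Ratio = 3.119/1.086 ≈ 2.87.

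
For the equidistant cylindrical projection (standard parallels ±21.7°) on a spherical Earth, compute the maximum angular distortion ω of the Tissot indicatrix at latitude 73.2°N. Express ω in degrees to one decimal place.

With standard parallel φ₀ = 21.7°, the equirectangular projection gives x = Rλ cos φ₀, y = Rφ, so h = 1 and k = cos 21.7° / cos φ.
At 73.2°: h = 1.000, k = 3.215; principal scales a = 3.215, b = 1.000.
sin(ω/2) = (a − b)/(a + b) = 2.215/4.215 = 0.5255, so ω = 2 arcsin(0.5255) ≈ 63.4°.

63.4°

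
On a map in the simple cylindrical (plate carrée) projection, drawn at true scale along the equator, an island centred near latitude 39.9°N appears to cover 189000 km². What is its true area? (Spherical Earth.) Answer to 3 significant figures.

145000 km²

Plate carrée maps x = Rλ, y = Rφ. The meridian scale is h = 1 and the parallel scale is k = 1/cos φ = sec φ.
Areal scale = h·k = 1 × sec φ; at 39.9°, h = 1.000, k = 1.304, so h·k = 1.304.
True area = apparent / (areal scale) = 189000 / 1.304 ≈ 145000 km².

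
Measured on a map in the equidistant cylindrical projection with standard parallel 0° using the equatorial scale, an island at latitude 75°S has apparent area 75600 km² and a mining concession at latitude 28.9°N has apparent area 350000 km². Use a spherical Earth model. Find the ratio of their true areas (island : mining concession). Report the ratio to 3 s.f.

Plate carrée has h = 1 and k = sec φ, giving areal scale sec φ; true area = (apparent area) · cos φ.
True area of island: 75600 × cos(75°) = 75600 × 0.2588 = 19570 km².
True area of mining concession: 350000 × cos(28.9°) = 350000 × 0.8755 = 306400 km².
Ratio = 19570 / 306400 ≈ 0.0639.

0.0639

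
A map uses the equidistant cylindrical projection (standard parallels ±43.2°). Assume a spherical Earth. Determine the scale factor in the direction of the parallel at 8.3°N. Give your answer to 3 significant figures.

0.737

In the equirectangular projection with standard parallel φ₀ = 43.2° (x = Rλ cos φ₀, y = Rφ), meridians are true-scale (h = 1) and the parallel scale is k = cos φ₀ / cos φ.
k = cos 43.2° / cos 8.3° = 0.7290/0.9895 = 0.7367.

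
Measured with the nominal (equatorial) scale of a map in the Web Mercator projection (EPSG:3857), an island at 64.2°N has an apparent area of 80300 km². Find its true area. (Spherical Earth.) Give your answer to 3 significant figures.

15200 km²

For Mercator, h = k = sec φ (a conformal cylindrical projection has a single point scale, 1/cos φ).
Areal scale = k² = sec²φ = 1/cos²(64.2°) = 1/0.4352² = 5.279.
True area = apparent / (areal scale) = 80300 / 5.279 ≈ 15200 km².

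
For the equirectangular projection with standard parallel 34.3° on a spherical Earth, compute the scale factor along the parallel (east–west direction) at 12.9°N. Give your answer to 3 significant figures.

0.847

In the equirectangular projection with standard parallel φ₀ = 34.3° (x = Rλ cos φ₀, y = Rφ), meridians are true-scale (h = 1) and the parallel scale is k = cos φ₀ / cos φ.
k = cos 34.3° / cos 12.9° = 0.8261/0.9748 = 0.8475.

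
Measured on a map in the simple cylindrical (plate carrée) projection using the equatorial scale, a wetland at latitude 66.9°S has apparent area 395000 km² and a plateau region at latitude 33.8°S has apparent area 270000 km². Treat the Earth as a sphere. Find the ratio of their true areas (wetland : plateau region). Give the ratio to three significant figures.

0.691

Plate carrée has h = 1 and k = sec φ, giving areal scale sec φ; true area = (apparent area) · cos φ.
True area of wetland: 395000 × cos(66.9°) = 395000 × 0.3923 = 155000 km².
True area of plateau region: 270000 × cos(33.8°) = 270000 × 0.8310 = 224400 km².
Ratio = 155000 / 224400 ≈ 0.691.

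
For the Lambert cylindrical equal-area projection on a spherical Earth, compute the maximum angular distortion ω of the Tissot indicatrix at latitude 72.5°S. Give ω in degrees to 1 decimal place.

The Lambert cylindrical equal-area projection is the cylindrical equal-area projection with its standard parallel at the equator (φ₀ = 0). A cylindrical equal-area projection with standard parallel φ₀ has meridian scale h = cos φ / cos φ₀ and parallel scale k = cos φ₀ / cos φ (so areas are preserved, h·k = 1).
At 72.5°: h = 0.3007, k = 3.326; principal scales a = 3.326, b = 0.3007.
sin(ω/2) = (a − b)/(a + b) = 3.025/3.626 = 0.8341, so ω = 2 arcsin(0.8341) ≈ 113.1°.

113.1°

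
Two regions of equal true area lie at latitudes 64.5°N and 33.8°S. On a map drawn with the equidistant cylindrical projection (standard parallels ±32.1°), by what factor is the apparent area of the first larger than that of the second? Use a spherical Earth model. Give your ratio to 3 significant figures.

With standard parallel φ₀ = 32.1°, the equirectangular projection gives x = Rλ cos φ₀, y = Rφ, so h = 1 and k = cos 32.1° / cos φ.
Areal scale at 64.5°: h·k = 1.000 × 1.968 = 1.968.
Areal scale at 33.8°: h·k = 1.000 × 1.019 = 1.019.
Ratio = 1.968/1.019 ≈ 1.93.

1.93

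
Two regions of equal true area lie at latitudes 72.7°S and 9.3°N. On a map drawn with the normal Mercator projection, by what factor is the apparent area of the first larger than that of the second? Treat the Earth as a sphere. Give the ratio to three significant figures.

11.0

Mercator is conformal with k = sec φ, so areal scale = k² = sec²φ.
At 72.7°: sec²(72.7°) = 1/0.2974² = 11.31.
At 9.3°: sec²(9.3°) = 1/0.9869² = 1.027.
Ratio = 11.31/1.027 = cos²(9.3°)/cos²(72.7°) ≈ 11.0.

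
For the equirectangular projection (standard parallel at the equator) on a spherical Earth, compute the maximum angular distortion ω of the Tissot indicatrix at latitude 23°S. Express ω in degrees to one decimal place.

4.7°

For the equirectangular projection with φ₀ = 0 (plate carrée), h = 1 along meridians and k = sec φ along parallels.
At 23°: h = 1.000, k = 1.086; principal scales a = 1.086, b = 1.000.
sin(ω/2) = (a − b)/(a + b) = 0.08636/2.086 = 0.04139, so ω = 2 arcsin(0.04139) ≈ 4.7°.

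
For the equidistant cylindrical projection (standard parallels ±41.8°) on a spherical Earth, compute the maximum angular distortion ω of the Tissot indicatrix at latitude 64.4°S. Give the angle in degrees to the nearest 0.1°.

In the equirectangular projection with standard parallel φ₀ = 41.8° (x = Rλ cos φ₀, y = Rφ), meridians are true-scale (h = 1) and the parallel scale is k = cos φ₀ / cos φ.
At 64.4°: h = 1.000, k = 1.725; principal scales a = 1.725, b = 1.000.
sin(ω/2) = (a − b)/(a + b) = 0.7253/2.725 = 0.2661, so ω = 2 arcsin(0.2661) ≈ 30.9°.

30.9°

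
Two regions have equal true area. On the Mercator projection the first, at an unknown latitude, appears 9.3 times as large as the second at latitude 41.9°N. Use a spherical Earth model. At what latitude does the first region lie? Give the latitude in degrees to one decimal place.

Mercator areal scale is sec²φ, so apparent-area ratio = sec²φ₁ / sec²φ₂ = cos²φ₂ / cos²φ₁.
cos²φ₂ / cos²φ₁ = 9.3  ⇒  cos φ₁ = cos 41.9° / √9.3 = 0.7443/3.050 = 0.2441.
φ₁ = arccos(0.2441) ≈ 75.9°.

75.9°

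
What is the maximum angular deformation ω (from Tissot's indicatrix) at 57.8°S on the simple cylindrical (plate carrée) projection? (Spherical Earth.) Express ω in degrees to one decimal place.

35.5°

For the equirectangular projection with φ₀ = 0 (plate carrée), h = 1 along meridians and k = sec φ along parallels.
At 57.8°: h = 1.000, k = 1.877; principal scales a = 1.877, b = 1.000.
sin(ω/2) = (a − b)/(a + b) = 0.8766/2.877 = 0.3047, so ω = 2 arcsin(0.3047) ≈ 35.5°.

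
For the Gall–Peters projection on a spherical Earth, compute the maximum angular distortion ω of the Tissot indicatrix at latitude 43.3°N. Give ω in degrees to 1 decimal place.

The Gall–Peters projection is cylindrical equal-area with φ₀ = 45°. A cylindrical equal-area projection with standard parallel φ₀ has meridian scale h = cos φ / cos φ₀ and parallel scale k = cos φ₀ / cos φ (so areas are preserved, h·k = 1).
At 43.3°: h = 1.029, k = 0.9716; principal scales a = 1.029, b = 0.9716.
sin(ω/2) = (a − b)/(a + b) = 0.05762/2.001 = 0.02880, so ω = 2 arcsin(0.02880) ≈ 3.3°.

3.3°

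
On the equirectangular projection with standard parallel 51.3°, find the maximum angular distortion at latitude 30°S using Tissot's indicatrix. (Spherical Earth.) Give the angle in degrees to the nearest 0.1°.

In the equirectangular projection with standard parallel φ₀ = 51.3° (x = Rλ cos φ₀, y = Rφ), meridians are true-scale (h = 1) and the parallel scale is k = cos φ₀ / cos φ.
At 30°: h = 1.000, k = 0.7220; principal scales a = 1.000, b = 0.7220.
sin(ω/2) = (a − b)/(a + b) = 0.2780/1.722 = 0.1615, so ω = 2 arcsin(0.1615) ≈ 18.6°.

18.6°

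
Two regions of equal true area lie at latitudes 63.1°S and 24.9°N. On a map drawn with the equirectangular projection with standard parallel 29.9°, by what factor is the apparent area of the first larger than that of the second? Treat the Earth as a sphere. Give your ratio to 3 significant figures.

The equidistant cylindrical projection with φ₀ = 29.9° has h = 1 (meridians true) and k = cos φ₀ / cos φ along parallels.
Areal scale at 63.1°: h·k = 1.000 × 1.916 = 1.916.
Areal scale at 24.9°: h·k = 1.000 × 0.9557 = 0.9557.
Ratio = 1.916/0.9557 ≈ 2.00.

2.00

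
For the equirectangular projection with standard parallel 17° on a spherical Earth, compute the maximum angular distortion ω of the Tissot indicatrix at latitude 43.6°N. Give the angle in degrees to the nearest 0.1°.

The equidistant cylindrical projection with φ₀ = 17° has h = 1 (meridians true) and k = cos φ₀ / cos φ along parallels.
At 43.6°: h = 1.000, k = 1.321; principal scales a = 1.321, b = 1.000.
sin(ω/2) = (a − b)/(a + b) = 0.3205/2.321 = 0.1381, so ω = 2 arcsin(0.1381) ≈ 15.9°.

15.9°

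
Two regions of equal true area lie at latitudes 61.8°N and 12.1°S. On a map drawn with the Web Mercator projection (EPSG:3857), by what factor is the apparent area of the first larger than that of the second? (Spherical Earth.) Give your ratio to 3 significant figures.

4.28

Mercator areal scale is sec²φ.
At 61.8°: sec²(61.8°) = 1/0.4726² = 4.478.
At 12.1°: sec²(12.1°) = 1/0.9778² = 1.046.
Ratio = 4.478/1.046 = cos²(12.1°)/cos²(61.8°) ≈ 4.28.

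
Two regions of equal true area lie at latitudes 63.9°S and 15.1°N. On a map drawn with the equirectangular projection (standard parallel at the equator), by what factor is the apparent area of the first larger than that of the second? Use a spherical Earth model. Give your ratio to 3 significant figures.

2.19

In the plate carrée (x = Rλ, y = Rφ), meridians are true-scale (h = 1) and parallels are stretched by k = sec φ.
Areal scale at 63.9°: h·k = 1.000 × 2.273 = 2.273.
Areal scale at 15.1°: h·k = 1.000 × 1.036 = 1.036.
Ratio = 2.273/1.036 ≈ 2.19.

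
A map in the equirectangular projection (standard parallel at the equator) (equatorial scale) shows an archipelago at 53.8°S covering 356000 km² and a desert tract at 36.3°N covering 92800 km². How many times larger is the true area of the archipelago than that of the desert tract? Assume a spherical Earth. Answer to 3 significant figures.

2.81

Plate carrée has h = 1 and k = sec φ, giving areal scale sec φ; true area = (apparent area) · cos φ.
True area of archipelago: 356000 × cos(53.8°) = 356000 × 0.5906 = 210300 km².
True area of desert tract: 92800 × cos(36.3°) = 92800 × 0.8059 = 74790 km².
Ratio = 210300 / 74790 ≈ 2.81.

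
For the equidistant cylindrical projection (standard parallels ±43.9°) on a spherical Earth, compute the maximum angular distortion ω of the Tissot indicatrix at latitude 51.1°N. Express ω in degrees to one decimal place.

The equidistant cylindrical projection with φ₀ = 43.9° has h = 1 (meridians true) and k = cos φ₀ / cos φ along parallels.
At 51.1°: h = 1.000, k = 1.147; principal scales a = 1.147, b = 1.000.
sin(ω/2) = (a − b)/(a + b) = 0.1474/2.147 = 0.06866, so ω = 2 arcsin(0.06866) ≈ 7.9°.

7.9°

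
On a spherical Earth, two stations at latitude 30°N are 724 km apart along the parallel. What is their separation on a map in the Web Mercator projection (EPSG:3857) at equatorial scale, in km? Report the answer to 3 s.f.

For Mercator, h = k = sec φ (a conformal cylindrical projection has a single point scale, 1/cos φ).
Along the parallel, k = sec 30° = 1/0.8660 = 1.155.
Map distance = 724 × 1.155 ≈ 836 km.

836 km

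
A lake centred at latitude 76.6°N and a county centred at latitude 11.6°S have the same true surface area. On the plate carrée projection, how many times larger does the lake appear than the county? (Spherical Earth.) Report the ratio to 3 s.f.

4.23

For the equirectangular projection with φ₀ = 0 (plate carrée), h = 1 along meridians and k = sec φ along parallels.
Areal scale at 76.6°: h·k = 1.000 × 4.315 = 4.315.
Areal scale at 11.6°: h·k = 1.000 × 1.021 = 1.021.
Ratio = 4.315/1.021 ≈ 4.23.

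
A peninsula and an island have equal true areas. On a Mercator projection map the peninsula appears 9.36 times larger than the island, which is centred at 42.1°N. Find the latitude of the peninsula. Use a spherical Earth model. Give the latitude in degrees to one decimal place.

76.0°

On Mercator, (apparent₁)/(apparent₂) = sec²φ₁ / sec²φ₂ when true areas are equal.
cos²φ₂ / cos²φ₁ = 9.36  ⇒  cos φ₁ = cos 42.1° / √9.36 = 0.7420/3.059 = 0.2425.
φ₁ = arccos(0.2425) ≈ 76.0°.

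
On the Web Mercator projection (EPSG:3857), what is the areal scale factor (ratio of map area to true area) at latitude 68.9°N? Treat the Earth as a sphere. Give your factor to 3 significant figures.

For Mercator, h = k = sec φ (a conformal cylindrical projection has a single point scale, 1/cos φ).
Areal scale = k² = sec²φ = 1/cos²(68.9°) = 1/0.3600² = 7.716.

7.72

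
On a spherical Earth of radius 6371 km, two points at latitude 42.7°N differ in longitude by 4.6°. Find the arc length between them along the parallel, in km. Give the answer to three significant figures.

376 km

Arc length along a parallel = R cos φ · Δλ (with Δλ in radians).
= 6371 × cos 42.7° × (4.6° × π/180) = 6371 × 0.7349 × 0.08029 ≈ 376 km.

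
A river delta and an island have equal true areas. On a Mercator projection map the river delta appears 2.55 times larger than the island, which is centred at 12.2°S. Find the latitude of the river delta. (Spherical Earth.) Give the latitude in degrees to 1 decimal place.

For equal true areas on Mercator, apparent areas scale as sec²φ, so the ratio is cos²φ₂ / cos²φ₁.
cos²φ₂ / cos²φ₁ = 2.55  ⇒  cos φ₁ = cos 12.2° / √2.55 = 0.9774/1.597 = 0.6121.
φ₁ = arccos(0.6121) ≈ 52.3°.

52.3°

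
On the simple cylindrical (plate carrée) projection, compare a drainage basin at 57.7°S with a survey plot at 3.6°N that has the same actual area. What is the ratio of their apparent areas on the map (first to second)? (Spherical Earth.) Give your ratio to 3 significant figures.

For the equirectangular projection with φ₀ = 0 (plate carrée), h = 1 along meridians and k = sec φ along parallels.
Areal scale at 57.7°: h·k = 1.000 × 1.871 = 1.871.
Areal scale at 3.6°: h·k = 1.000 × 1.002 = 1.002.
Ratio = 1.871/1.002 ≈ 1.87.

1.87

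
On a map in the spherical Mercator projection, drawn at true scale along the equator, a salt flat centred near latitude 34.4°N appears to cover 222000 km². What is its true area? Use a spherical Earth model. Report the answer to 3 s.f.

151000 km²

Mercator is conformal, so the point scale is isotropic: h = k = sec φ = 1/cos φ.
Areal scale = k² = sec²φ = 1/cos²(34.4°) = 1/0.8251² = 1.469.
True area = apparent / (areal scale) = 222000 / 1.469 ≈ 151000 km².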